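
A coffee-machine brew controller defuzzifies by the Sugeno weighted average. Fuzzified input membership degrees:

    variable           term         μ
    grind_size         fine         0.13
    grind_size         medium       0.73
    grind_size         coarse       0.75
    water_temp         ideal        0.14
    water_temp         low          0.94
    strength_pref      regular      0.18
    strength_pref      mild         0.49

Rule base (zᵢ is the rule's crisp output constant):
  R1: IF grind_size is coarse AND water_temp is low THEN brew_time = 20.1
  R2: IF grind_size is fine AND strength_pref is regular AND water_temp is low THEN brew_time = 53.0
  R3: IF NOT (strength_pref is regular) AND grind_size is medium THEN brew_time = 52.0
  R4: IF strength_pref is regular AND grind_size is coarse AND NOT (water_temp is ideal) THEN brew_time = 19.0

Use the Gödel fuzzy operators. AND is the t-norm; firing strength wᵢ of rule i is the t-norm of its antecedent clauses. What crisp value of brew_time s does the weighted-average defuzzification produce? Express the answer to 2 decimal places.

R1 (z=20.1): coarse=0.75, low=0.94; AND[min(a, b)] → w = 0.75
R2 (z=53.0): fine=0.13, regular=0.18, low=0.94; AND[min(a, b)] → w = 0.13
R3 (z=52.0): ¬regular=1−0.18=0.82, medium=0.73; AND[min(a, b)] → w = 0.73
R4 (z=19.0): regular=0.18, coarse=0.75, ¬ideal=1−0.14=0.86; AND[min(a, b)] → w = 0.18
Weighted average = (0.75·20.1 + 0.13·53.0 + 0.73·52.0 + 0.18·19.0) / (0.75 + 0.13 + 0.73 + 0.18)
  = 63.3450 / 1.7900 = 35.39

35.39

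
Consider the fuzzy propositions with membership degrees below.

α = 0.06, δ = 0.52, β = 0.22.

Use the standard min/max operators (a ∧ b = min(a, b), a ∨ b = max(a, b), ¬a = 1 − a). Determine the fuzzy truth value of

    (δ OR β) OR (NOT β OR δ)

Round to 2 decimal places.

0.78

δ OR β = max(a, b) on (0.52, 0.22) = 0.52
NOT β = 1 − 0.22 = 0.78
NOT β OR δ = max(a, b) on (0.78, 0.52) = 0.78
(δ OR β) OR (NOT β OR δ) = max(a, b) on (0.52, 0.78) = 0.78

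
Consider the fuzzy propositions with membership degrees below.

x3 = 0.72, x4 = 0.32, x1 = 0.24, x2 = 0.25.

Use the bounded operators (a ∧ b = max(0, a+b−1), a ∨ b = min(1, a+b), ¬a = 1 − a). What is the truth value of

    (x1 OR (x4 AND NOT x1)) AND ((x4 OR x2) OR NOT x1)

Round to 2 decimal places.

NOT x1 = 1 − 0.24 = 0.76
x4 AND NOT x1 = max(0, a+b−1) on (0.32, 0.76) = 0.08
x1 OR (x4 AND NOT x1) = min(1, a+b) on (0.24, 0.08) = 0.32
x4 OR x2 = min(1, a+b) on (0.32, 0.25) = 0.57
NOT x1 = 1 − 0.24 = 0.76
(x4 OR x2) OR NOT x1 = min(1, a+b) on (0.57, 0.76) = 1.00
(x1 OR (x4 AND NOT x1)) AND ((x4 OR x2) OR NOT x1) = max(0, a+b−1) on (0.32, 1.00) = 0.32

0.32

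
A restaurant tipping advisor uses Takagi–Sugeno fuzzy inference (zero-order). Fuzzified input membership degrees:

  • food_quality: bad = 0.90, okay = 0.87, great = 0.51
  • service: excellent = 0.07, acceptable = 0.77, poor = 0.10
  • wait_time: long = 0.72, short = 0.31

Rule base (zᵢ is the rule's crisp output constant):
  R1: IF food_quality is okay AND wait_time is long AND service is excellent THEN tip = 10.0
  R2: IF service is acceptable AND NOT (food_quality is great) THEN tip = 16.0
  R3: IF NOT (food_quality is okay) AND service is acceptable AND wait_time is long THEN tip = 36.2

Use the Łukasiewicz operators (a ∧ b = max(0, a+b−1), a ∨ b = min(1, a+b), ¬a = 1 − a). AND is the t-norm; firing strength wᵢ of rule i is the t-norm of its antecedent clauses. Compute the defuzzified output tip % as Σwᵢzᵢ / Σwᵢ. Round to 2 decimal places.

16.00

R1 (z=10.0): okay=0.87, long=0.72, excellent=0.07; AND[max(0, a+b−1)] → w = 0.00
R2 (z=16.0): acceptable=0.77, ¬great=1−0.51=0.49; AND[max(0, a+b−1)] → w = 0.26
R3 (z=36.2): ¬okay=1−0.87=0.13, acceptable=0.77, long=0.72; AND[max(0, a+b−1)] → w = 0.00
Weighted average = (0.00·10.0 + 0.26·16.0 + 0.00·36.2) / (0.00 + 0.26 + 0.00)
  = 4.1600 / 0.2600 = 16.00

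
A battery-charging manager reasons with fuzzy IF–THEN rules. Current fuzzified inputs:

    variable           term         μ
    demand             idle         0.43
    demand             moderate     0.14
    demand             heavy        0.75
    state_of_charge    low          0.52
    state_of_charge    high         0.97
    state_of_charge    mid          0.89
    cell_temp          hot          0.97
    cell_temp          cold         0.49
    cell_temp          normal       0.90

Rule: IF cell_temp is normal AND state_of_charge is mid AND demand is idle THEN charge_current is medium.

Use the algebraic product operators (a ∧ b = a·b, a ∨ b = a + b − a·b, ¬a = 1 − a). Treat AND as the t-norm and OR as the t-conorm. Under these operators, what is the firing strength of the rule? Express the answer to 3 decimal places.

firing strength: normal=0.90, mid=0.89, idle=0.43; AND[a·b] → w = 0.3444

0.344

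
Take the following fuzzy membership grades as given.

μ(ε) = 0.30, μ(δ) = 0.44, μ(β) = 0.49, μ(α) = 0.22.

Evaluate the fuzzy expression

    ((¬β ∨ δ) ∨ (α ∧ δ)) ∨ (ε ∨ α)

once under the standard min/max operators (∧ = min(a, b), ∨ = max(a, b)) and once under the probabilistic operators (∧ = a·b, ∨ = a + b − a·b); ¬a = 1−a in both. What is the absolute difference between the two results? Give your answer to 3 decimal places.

0.355

Under standard min/max:
  ¬β = 1 − 0.49 = 0.51
  ¬β ∨ δ = max(a, b) on (0.51, 0.44) = 0.51
  α ∧ δ = min(a, b) on (0.22, 0.44) = 0.22
  (¬β ∨ δ) ∨ (α ∧ δ) = max(a, b) on (0.51, 0.22) = 0.51
  ε ∨ α = max(a, b) on (0.30, 0.22) = 0.30
  ((¬β ∨ δ) ∨ (α ∧ δ)) ∨ (ε ∨ α) = max(a, b) on (0.51, 0.30) = 0.51
  → value = 0.5100
Under probabilistic:
  ¬β = 1 − 0.4900 = 0.5100
  ¬β ∨ δ = a + b − a·b on (0.5100, 0.4400) = 0.7256
  α ∧ δ = a·b on (0.2200, 0.4400) = 0.0968
  (¬β ∨ δ) ∨ (α ∧ δ) = a + b − a·b on (0.7256, 0.0968) = 0.7522
  ε ∨ α = a + b − a·b on (0.3000, 0.2200) = 0.4540
  ((¬β ∨ δ) ∨ (α ∧ δ)) ∨ (ε ∨ α) = a + b − a·b on (0.7522, 0.4540) = 0.8647
  → value = 0.8647
|0.5100 − 0.8647| = 0.355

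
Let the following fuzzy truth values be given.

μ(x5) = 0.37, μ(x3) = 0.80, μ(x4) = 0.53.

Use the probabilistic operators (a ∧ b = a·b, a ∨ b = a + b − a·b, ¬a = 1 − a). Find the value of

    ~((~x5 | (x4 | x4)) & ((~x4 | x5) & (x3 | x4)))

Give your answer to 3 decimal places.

0.446

~x5 = 1 − 0.3700 = 0.6300
x4 | x4 = a + b − a·b on (0.5300, 0.5300) = 0.7791
~x5 | (x4 | x4) = a + b − a·b on (0.6300, 0.7791) = 0.9183
~x4 = 1 − 0.5300 = 0.4700
~x4 | x5 = a + b − a·b on (0.4700, 0.3700) = 0.6661
x3 | x4 = a + b − a·b on (0.8000, 0.5300) = 0.9060
(~x4 | x5) & (x3 | x4) = a·b on (0.6661, 0.9060) = 0.6035
(~x5 | (x4 | x4)) & ((~x4 | x5) & (x3 | x4)) = a·b on (0.9183, 0.6035) = 0.5542
~((~x5 | (x4 | x4)) & ((~x4 | x5) & (x3 | x4))) = 1 − 0.5542 = 0.4458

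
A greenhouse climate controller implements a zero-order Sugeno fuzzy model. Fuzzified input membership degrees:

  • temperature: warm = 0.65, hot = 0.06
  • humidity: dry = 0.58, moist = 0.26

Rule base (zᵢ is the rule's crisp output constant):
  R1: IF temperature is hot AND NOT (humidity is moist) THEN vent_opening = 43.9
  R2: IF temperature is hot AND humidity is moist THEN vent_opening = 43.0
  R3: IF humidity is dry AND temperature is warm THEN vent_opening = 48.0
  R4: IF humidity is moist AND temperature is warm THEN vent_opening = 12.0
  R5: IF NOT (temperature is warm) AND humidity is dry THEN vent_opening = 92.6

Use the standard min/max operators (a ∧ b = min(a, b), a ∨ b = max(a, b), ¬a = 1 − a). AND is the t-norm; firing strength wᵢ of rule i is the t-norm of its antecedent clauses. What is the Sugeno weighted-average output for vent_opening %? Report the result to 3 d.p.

52.354

R1 (z=43.9): hot=0.06, ¬moist=1−0.26=0.74; AND[min(a, b)] → w = 0.06
R2 (z=43.0): hot=0.06, moist=0.26; AND[min(a, b)] → w = 0.06
R3 (z=48.0): dry=0.58, warm=0.65; AND[min(a, b)] → w = 0.58
R4 (z=12.0): moist=0.26, warm=0.65; AND[min(a, b)] → w = 0.26
R5 (z=92.6): ¬warm=1−0.65=0.35, dry=0.58; AND[min(a, b)] → w = 0.35
Weighted average = (0.06·43.9 + 0.06·43.0 + 0.58·48.0 + 0.26·12.0 + 0.35·92.6) / (0.06 + 0.06 + 0.58 + 0.26 + 0.35)
  = 68.5840 / 1.3100 = 52.354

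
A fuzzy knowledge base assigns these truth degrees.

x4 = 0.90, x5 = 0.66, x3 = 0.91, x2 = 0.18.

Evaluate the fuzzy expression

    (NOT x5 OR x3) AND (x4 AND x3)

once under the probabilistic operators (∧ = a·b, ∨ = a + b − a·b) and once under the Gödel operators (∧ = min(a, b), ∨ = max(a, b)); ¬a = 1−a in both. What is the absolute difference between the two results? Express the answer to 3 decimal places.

0.130

Under probabilistic:
  NOT x5 = 1 − 0.6600 = 0.3400
  NOT x5 OR x3 = a + b − a·b on (0.3400, 0.9100) = 0.9406
  x4 AND x3 = a·b on (0.9000, 0.9100) = 0.8190
  (NOT x5 OR x3) AND (x4 AND x3) = a·b on (0.9406, 0.8190) = 0.7704
  → value = 0.7704
Under Gödel:
  NOT x5 = 1 − 0.66 = 0.34
  NOT x5 OR x3 = max(a, b) on (0.34, 0.91) = 0.91
  x4 AND x3 = min(a, b) on (0.90, 0.91) = 0.90
  (NOT x5 OR x3) AND (x4 AND x3) = min(a, b) on (0.91, 0.90) = 0.90
  → value = 0.9000
|0.7704 − 0.9000| = 0.130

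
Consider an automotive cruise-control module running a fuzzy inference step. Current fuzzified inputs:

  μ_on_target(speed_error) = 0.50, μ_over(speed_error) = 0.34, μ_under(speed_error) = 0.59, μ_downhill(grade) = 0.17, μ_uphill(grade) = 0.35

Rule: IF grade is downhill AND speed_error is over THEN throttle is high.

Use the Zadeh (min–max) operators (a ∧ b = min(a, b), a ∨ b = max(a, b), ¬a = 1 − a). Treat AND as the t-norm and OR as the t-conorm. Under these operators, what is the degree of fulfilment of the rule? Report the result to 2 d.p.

0.17

firing strength: downhill=0.17, over=0.34; AND[min(a, b)] → w = 0.17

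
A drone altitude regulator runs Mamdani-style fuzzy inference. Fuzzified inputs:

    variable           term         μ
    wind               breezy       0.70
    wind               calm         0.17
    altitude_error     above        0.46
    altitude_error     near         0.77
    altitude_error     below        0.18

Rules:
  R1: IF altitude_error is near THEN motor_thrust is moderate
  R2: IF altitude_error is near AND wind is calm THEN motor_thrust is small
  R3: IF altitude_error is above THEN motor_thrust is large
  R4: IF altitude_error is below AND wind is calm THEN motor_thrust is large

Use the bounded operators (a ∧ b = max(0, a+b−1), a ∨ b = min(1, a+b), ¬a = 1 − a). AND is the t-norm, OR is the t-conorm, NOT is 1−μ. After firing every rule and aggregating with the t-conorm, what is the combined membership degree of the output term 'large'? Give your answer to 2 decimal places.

0.46

R1: near=0.77 → w = 0.77
R2: near=0.77, calm=0.17; AND[max(0, a+b−1)] → w = 0.00
R3: above=0.46 → w = 0.46
R4: below=0.18, calm=0.17; AND[max(0, a+b−1)] → w = 0.00
Rules with consequent 'large': {R3, R4} → strengths 0.46, 0.00
Aggregate via t-conorm [min(1, a+b)]: 0.46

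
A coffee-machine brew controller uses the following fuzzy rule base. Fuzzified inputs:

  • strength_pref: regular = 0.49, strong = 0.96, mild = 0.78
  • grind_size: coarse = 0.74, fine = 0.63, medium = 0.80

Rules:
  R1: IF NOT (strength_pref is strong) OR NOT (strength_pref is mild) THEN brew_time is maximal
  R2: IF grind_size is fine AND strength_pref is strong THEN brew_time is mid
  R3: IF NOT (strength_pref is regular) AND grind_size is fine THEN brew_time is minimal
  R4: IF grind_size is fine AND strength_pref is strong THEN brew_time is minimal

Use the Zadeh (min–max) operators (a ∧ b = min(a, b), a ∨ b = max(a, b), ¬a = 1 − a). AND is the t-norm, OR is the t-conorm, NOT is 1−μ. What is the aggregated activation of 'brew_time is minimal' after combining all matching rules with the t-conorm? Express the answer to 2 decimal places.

R1: ¬strong=1−0.96=0.04, ¬mild=1−0.78=0.22; OR[max(a, b)] → w = 0.22
R2: fine=0.63, strong=0.96; AND[min(a, b)] → w = 0.63
R3: ¬regular=1−0.49=0.51, fine=0.63; AND[min(a, b)] → w = 0.51
R4: fine=0.63, strong=0.96; AND[min(a, b)] → w = 0.63
Rules with consequent 'minimal': {R3, R4} → strengths 0.51, 0.63
Aggregate via t-conorm [max(a, b)]: 0.63

0.63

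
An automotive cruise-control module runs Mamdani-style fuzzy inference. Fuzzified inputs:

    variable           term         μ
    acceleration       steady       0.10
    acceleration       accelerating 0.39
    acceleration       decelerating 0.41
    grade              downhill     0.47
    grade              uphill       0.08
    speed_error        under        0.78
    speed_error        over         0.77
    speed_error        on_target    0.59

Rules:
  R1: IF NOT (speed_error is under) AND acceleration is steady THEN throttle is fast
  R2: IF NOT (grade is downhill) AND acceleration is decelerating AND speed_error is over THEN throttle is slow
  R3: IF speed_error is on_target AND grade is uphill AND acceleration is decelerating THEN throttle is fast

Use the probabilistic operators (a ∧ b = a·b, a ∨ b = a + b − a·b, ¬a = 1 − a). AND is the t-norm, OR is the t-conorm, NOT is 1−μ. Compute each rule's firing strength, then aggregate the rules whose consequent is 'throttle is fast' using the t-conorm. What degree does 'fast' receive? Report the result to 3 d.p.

0.041

R1: ¬under=1−0.78=0.22, steady=0.10; AND[a·b] → w = 0.0220
R2: ¬downhill=1−0.47=0.53, decelerating=0.41, over=0.77; AND[a·b] → w = 0.1673
R3: on_target=0.59, uphill=0.08, decelerating=0.41; AND[a·b] → w = 0.0194
Rules with consequent 'fast': {R1, R3} → strengths 0.0220, 0.0194
Aggregate via t-conorm [a + b − a·b]: 0.0409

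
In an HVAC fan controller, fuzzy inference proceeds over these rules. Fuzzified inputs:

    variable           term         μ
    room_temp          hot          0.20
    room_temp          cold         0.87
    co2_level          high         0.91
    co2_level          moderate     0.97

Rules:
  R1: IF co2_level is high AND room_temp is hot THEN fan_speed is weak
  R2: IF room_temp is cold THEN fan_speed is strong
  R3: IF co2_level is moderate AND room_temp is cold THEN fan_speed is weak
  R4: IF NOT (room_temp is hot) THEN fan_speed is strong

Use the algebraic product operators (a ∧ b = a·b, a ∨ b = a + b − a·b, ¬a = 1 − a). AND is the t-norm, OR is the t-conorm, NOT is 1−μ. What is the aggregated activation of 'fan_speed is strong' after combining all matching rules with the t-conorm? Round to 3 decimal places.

0.974

R1: high=0.91, hot=0.20; AND[a·b] → w = 0.1820
R2: cold=0.87 → w = 0.8700
R3: moderate=0.97, cold=0.87; AND[a·b] → w = 0.8439
R4: ¬hot=1−0.20=0.80 → w = 0.8000
Rules with consequent 'strong': {R2, R4} → strengths 0.8700, 0.8000
Aggregate via t-conorm [a + b − a·b]: 0.9740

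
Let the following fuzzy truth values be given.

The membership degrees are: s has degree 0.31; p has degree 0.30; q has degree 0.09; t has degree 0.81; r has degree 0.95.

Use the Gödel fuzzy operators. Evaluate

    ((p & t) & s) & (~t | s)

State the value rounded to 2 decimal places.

p & t = min(a, b) on (0.30, 0.81) = 0.30
(p & t) & s = min(a, b) on (0.30, 0.31) = 0.30
~t = 1 − 0.81 = 0.19
~t | s = max(a, b) on (0.19, 0.31) = 0.31
((p & t) & s) & (~t | s) = min(a, b) on (0.30, 0.31) = 0.30

0.30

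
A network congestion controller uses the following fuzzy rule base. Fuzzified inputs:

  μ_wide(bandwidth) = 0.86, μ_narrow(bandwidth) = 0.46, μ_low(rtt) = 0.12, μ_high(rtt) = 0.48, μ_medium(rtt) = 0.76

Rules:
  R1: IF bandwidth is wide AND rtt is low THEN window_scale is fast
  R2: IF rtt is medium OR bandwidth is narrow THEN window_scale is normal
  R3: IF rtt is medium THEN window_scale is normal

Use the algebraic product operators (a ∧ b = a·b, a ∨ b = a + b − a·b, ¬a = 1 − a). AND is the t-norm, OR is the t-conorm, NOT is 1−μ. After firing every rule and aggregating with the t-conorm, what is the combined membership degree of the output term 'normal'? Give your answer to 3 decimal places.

0.969

R1: wide=0.86, low=0.12; AND[a·b] → w = 0.1032
R2: medium=0.76, narrow=0.46; OR[a + b − a·b] → w = 0.8704
R3: medium=0.76 → w = 0.7600
Rules with consequent 'normal': {R2, R3} → strengths 0.8704, 0.7600
Aggregate via t-conorm [a + b − a·b]: 0.9689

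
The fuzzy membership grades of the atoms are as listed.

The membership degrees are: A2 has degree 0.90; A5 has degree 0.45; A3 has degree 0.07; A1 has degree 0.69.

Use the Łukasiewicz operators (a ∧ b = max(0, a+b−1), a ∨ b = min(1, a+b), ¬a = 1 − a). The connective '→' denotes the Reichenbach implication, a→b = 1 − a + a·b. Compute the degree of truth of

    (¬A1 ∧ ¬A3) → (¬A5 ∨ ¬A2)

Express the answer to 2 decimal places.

¬A1 = 1 − 0.69 = 0.31
¬A3 = 1 − 0.07 = 0.93
¬A1 ∧ ¬A3 = max(0, a+b−1) on (0.31, 0.93) = 0.24
¬A5 = 1 − 0.45 = 0.55
¬A2 = 1 − 0.90 = 0.10
¬A5 ∨ ¬A2 = min(1, a+b) on (0.55, 0.10) = 0.65
(¬A1 ∧ ¬A3) → (¬A5 ∨ ¬A2)  [Reichenbach: 1 − a + a·b] with a=0.24, b=0.65 → 0.92

0.92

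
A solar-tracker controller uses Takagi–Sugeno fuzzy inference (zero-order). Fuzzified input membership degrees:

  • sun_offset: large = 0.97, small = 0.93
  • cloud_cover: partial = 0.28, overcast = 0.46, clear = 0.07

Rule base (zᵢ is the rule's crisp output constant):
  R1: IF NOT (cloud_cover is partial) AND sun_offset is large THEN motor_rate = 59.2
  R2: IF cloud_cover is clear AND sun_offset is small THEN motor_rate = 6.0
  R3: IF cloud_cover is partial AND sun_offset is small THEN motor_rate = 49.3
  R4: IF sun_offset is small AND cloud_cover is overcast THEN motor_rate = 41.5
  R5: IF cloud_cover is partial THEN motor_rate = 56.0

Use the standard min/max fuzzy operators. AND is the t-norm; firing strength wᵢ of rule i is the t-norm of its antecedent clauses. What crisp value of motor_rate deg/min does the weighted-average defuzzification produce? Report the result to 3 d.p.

R1 (z=59.2): ¬partial=1−0.28=0.72, large=0.97; AND[min(a, b)] → w = 0.72
R2 (z=6.0): clear=0.07, small=0.93; AND[min(a, b)] → w = 0.07
R3 (z=49.3): partial=0.28, small=0.93; AND[min(a, b)] → w = 0.28
R4 (z=41.5): small=0.93, overcast=0.46; AND[min(a, b)] → w = 0.46
R5 (z=56.0): partial=0.28 → w = 0.28
Weighted average = (0.72·59.2 + 0.07·6.0 + 0.28·49.3 + 0.46·41.5 + 0.28·56.0) / (0.72 + 0.07 + 0.28 + 0.46 + 0.28)
  = 91.6180 / 1.8100 = 50.618

50.618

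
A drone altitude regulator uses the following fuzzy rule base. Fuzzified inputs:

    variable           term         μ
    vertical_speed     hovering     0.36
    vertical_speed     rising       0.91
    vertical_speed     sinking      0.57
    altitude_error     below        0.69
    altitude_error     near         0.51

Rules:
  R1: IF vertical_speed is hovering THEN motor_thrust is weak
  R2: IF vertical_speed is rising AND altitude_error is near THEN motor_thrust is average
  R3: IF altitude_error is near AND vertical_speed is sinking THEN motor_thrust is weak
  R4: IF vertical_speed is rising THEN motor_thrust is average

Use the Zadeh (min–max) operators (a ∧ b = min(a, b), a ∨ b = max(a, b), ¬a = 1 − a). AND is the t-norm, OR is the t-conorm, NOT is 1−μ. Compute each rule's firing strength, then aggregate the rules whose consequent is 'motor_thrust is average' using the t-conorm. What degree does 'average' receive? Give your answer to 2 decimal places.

0.91

R1: hovering=0.36 → w = 0.36
R2: rising=0.91, near=0.51; AND[min(a, b)] → w = 0.51
R3: near=0.51, sinking=0.57; AND[min(a, b)] → w = 0.51
R4: rising=0.91 → w = 0.91
Rules with consequent 'average': {R2, R4} → strengths 0.51, 0.91
Aggregate via t-conorm [max(a, b)]: 0.91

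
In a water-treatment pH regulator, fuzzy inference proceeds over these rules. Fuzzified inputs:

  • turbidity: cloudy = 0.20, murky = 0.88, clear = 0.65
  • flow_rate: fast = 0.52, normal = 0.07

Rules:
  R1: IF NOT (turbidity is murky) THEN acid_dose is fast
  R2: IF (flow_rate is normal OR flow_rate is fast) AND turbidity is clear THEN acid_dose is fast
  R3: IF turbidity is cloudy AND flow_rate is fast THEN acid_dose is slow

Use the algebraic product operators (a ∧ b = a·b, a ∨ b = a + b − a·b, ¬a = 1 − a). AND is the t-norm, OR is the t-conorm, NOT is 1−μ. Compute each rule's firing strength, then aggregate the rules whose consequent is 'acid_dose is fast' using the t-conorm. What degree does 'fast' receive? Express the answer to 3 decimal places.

R1: ¬murky=1−0.88=0.12 → w = 0.1200
R2: (normal=0.07 OR fast=0.52) = 0.5536; AND[a·b] with clear=0.65 → w = 0.3598
R3: cloudy=0.20, fast=0.52; AND[a·b] → w = 0.1040
Rules with consequent 'fast': {R1, R2} → strengths 0.1200, 0.3598
Aggregate via t-conorm [a + b − a·b]: 0.4367

0.437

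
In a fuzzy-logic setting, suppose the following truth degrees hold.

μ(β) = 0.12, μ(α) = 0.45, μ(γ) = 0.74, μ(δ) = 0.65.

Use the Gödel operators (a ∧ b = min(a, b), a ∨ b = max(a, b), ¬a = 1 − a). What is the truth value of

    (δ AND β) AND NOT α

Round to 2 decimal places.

δ AND β = min(a, b) on (0.65, 0.12) = 0.12
NOT α = 1 − 0.45 = 0.55
(δ AND β) AND NOT α = min(a, b) on (0.12, 0.55) = 0.12

0.12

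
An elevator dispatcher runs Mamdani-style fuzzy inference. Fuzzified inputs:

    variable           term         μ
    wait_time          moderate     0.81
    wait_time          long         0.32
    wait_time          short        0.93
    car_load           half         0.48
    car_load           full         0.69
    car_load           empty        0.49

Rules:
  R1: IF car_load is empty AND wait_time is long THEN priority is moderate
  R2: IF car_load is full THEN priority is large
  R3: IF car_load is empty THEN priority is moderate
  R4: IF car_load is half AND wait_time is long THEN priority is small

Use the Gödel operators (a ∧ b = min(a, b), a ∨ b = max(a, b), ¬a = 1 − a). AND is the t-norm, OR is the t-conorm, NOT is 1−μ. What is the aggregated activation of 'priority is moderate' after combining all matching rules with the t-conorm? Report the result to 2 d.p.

R1: empty=0.49, long=0.32; AND[min(a, b)] → w = 0.32
R2: full=0.69 → w = 0.69
R3: empty=0.49 → w = 0.49
R4: half=0.48, long=0.32; AND[min(a, b)] → w = 0.32
Rules with consequent 'moderate': {R1, R3} → strengths 0.32, 0.49
Aggregate via t-conorm [max(a, b)]: 0.49

0.49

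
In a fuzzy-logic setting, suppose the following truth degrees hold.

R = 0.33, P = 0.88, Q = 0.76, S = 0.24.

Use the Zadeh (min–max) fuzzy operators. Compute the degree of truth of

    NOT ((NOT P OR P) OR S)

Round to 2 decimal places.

NOT P = 1 − 0.88 = 0.12
NOT P OR P = max(a, b) on (0.12, 0.88) = 0.88
(NOT P OR P) OR S = max(a, b) on (0.88, 0.24) = 0.88
NOT ((NOT P OR P) OR S) = 1 − 0.88 = 0.12

0.12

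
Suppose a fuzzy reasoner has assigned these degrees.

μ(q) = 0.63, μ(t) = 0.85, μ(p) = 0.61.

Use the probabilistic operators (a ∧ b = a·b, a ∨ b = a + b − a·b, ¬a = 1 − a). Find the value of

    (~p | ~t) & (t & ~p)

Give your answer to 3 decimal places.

~p = 1 − 0.6100 = 0.3900
~t = 1 − 0.8500 = 0.1500
~p | ~t = a + b − a·b on (0.3900, 0.1500) = 0.4815
~p = 1 − 0.6100 = 0.3900
t & ~p = a·b on (0.8500, 0.3900) = 0.3315
(~p | ~t) & (t & ~p) = a·b on (0.4815, 0.3315) = 0.1596

0.160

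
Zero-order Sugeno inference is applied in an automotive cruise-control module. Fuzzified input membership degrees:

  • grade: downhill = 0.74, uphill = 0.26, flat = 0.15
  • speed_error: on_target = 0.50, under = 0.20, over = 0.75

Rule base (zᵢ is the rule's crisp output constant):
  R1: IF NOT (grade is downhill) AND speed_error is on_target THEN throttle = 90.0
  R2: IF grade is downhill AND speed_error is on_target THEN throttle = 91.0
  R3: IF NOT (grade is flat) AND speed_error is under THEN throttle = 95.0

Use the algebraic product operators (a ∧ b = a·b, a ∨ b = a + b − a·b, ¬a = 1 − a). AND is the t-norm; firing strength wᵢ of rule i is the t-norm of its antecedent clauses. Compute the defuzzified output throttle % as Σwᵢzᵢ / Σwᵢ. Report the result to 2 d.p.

91.82

R1 (z=90.0): ¬downhill=1−0.74=0.26, on_target=0.50; AND[a·b] → w = 0.1300
R2 (z=91.0): downhill=0.74, on_target=0.50; AND[a·b] → w = 0.3700
R3 (z=95.0): ¬flat=1−0.15=0.85, under=0.20; AND[a·b] → w = 0.1700
Weighted average = (0.1300·90.0 + 0.3700·91.0 + 0.1700·95.0) / (0.1300 + 0.3700 + 0.1700)
  = 61.5200 / 0.6700 = 91.82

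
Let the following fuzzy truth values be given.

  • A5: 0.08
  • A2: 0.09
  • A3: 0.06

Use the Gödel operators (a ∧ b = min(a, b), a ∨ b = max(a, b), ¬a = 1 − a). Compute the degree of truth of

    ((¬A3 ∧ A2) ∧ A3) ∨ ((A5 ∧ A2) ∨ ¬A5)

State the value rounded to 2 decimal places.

0.92

¬A3 = 1 − 0.06 = 0.94
¬A3 ∧ A2 = min(a, b) on (0.94, 0.09) = 0.09
(¬A3 ∧ A2) ∧ A3 = min(a, b) on (0.09, 0.06) = 0.06
A5 ∧ A2 = min(a, b) on (0.08, 0.09) = 0.08
¬A5 = 1 − 0.08 = 0.92
(A5 ∧ A2) ∨ ¬A5 = max(a, b) on (0.08, 0.92) = 0.92
((¬A3 ∧ A2) ∧ A3) ∨ ((A5 ∧ A2) ∨ ¬A5) = max(a, b) on (0.06, 0.92) = 0.92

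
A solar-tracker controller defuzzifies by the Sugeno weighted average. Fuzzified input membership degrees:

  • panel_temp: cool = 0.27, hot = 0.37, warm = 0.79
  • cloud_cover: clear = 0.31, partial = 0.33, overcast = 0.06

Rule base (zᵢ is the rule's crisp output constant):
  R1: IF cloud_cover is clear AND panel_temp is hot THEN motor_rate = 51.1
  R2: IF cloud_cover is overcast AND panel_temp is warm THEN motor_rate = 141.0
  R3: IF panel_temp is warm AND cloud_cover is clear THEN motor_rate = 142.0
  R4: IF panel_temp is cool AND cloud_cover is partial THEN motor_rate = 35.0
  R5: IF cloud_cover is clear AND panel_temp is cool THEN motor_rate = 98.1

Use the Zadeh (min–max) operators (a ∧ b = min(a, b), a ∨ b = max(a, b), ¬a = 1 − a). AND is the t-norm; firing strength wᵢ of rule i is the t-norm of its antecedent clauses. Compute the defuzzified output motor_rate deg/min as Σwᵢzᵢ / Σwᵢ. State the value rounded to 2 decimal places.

R1 (z=51.1): clear=0.31, hot=0.37; AND[min(a, b)] → w = 0.31
R2 (z=141.0): overcast=0.06, warm=0.79; AND[min(a, b)] → w = 0.06
R3 (z=142.0): warm=0.79, clear=0.31; AND[min(a, b)] → w = 0.31
R4 (z=35.0): cool=0.27, partial=0.33; AND[min(a, b)] → w = 0.27
R5 (z=98.1): clear=0.31, cool=0.27; AND[min(a, b)] → w = 0.27
Weighted average = (0.31·51.1 + 0.06·141.0 + 0.31·142.0 + 0.27·35.0 + 0.27·98.1) / (0.31 + 0.06 + 0.31 + 0.27 + 0.27)
  = 104.2580 / 1.2200 = 85.46

85.46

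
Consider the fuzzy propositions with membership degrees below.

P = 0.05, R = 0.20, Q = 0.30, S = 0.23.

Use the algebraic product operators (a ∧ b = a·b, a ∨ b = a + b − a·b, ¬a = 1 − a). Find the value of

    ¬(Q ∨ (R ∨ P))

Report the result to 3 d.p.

R ∨ P = a + b − a·b on (0.2000, 0.0500) = 0.2400
Q ∨ (R ∨ P) = a + b − a·b on (0.3000, 0.2400) = 0.4680
¬(Q ∨ (R ∨ P)) = 1 − 0.4680 = 0.5320

0.532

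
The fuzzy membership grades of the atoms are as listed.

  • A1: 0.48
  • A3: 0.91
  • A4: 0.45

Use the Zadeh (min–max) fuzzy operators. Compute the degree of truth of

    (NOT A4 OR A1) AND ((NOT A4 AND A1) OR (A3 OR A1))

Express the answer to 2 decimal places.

NOT A4 = 1 − 0.45 = 0.55
NOT A4 OR A1 = max(a, b) on (0.55, 0.48) = 0.55
NOT A4 = 1 − 0.45 = 0.55
NOT A4 AND A1 = min(a, b) on (0.55, 0.48) = 0.48
A3 OR A1 = max(a, b) on (0.91, 0.48) = 0.91
(NOT A4 AND A1) OR (A3 OR A1) = max(a, b) on (0.48, 0.91) = 0.91
(NOT A4 OR A1) AND ((NOT A4 AND A1) OR (A3 OR A1)) = min(a, b) on (0.55, 0.91) = 0.55

0.55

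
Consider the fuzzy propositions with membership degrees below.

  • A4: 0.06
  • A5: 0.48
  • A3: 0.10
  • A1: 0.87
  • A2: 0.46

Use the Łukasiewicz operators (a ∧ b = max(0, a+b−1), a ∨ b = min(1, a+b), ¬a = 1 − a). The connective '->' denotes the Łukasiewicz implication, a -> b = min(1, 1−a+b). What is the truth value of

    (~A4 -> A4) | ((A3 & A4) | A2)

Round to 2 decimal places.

0.58

~A4 = 1 − 0.06 = 0.94
~A4 -> A4  [Łukasiewicz: min(1, 1−a+b)] with a=0.94, b=0.06 → 0.12
A3 & A4 = max(0, a+b−1) on (0.10, 0.06) = 0.00
(A3 & A4) | A2 = min(1, a+b) on (0.00, 0.46) = 0.46
(~A4 -> A4) | ((A3 & A4) | A2) = min(1, a+b) on (0.12, 0.46) = 0.58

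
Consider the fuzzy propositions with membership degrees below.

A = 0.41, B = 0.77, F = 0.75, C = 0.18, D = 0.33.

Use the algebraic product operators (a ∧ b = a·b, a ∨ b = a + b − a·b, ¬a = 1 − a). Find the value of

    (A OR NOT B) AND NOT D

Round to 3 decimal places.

NOT B = 1 − 0.7700 = 0.2300
A OR NOT B = a + b − a·b on (0.4100, 0.2300) = 0.5457
NOT D = 1 − 0.3300 = 0.6700
(A OR NOT B) AND NOT D = a·b on (0.5457, 0.6700) = 0.3656

0.366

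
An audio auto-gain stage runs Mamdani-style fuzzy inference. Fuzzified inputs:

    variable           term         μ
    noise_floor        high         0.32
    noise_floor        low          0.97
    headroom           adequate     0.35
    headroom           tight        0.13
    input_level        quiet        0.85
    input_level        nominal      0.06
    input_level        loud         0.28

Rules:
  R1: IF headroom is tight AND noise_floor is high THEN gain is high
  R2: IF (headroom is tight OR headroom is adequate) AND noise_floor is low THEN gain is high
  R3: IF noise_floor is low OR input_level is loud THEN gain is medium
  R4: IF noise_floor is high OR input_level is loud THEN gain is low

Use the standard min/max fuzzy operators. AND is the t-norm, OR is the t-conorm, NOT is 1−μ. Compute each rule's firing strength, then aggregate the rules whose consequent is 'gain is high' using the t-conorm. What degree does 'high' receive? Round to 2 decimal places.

R1: tight=0.13, high=0.32; AND[min(a, b)] → w = 0.13
R2: (tight=0.13 OR adequate=0.35) = 0.35; AND[min(a, b)] with low=0.97 → w = 0.35
R3: low=0.97, loud=0.28; OR[max(a, b)] → w = 0.97
R4: high=0.32, loud=0.28; OR[max(a, b)] → w = 0.32
Rules with consequent 'high': {R1, R2} → strengths 0.13, 0.35
Aggregate via t-conorm [max(a, b)]: 0.35

0.35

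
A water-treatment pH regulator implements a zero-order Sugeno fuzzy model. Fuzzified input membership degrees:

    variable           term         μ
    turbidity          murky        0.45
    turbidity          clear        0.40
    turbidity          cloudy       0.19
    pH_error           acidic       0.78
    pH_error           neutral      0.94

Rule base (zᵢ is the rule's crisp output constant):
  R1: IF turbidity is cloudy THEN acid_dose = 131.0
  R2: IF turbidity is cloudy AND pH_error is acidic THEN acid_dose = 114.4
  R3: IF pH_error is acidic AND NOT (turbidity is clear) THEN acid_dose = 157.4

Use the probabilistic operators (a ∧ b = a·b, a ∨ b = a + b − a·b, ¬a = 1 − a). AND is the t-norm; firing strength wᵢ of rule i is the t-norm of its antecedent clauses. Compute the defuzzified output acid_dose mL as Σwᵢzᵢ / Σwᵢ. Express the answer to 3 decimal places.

143.274

R1 (z=131.0): cloudy=0.19 → w = 0.1900
R2 (z=114.4): cloudy=0.19, acidic=0.78; AND[a·b] → w = 0.1482
R3 (z=157.4): acidic=0.78, ¬clear=1−0.40=0.60; AND[a·b] → w = 0.4680
Weighted average = (0.1900·131.0 + 0.1482·114.4 + 0.4680·157.4) / (0.1900 + 0.1482 + 0.4680)
  = 115.5073 / 0.8062 = 143.274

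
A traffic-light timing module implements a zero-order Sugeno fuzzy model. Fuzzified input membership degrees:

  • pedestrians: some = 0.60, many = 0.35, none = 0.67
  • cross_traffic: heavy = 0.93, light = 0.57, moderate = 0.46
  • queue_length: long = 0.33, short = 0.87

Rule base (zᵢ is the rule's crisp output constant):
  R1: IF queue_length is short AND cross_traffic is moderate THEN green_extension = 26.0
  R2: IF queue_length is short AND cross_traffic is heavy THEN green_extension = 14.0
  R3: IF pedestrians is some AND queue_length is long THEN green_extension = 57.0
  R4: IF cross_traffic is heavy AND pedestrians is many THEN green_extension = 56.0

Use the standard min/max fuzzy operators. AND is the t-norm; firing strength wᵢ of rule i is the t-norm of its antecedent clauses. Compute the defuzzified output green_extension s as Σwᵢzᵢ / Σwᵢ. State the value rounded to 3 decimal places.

R1 (z=26.0): short=0.87, moderate=0.46; AND[min(a, b)] → w = 0.46
R2 (z=14.0): short=0.87, heavy=0.93; AND[min(a, b)] → w = 0.87
R3 (z=57.0): some=0.60, long=0.33; AND[min(a, b)] → w = 0.33
R4 (z=56.0): heavy=0.93, many=0.35; AND[min(a, b)] → w = 0.35
Weighted average = (0.46·26.0 + 0.87·14.0 + 0.33·57.0 + 0.35·56.0) / (0.46 + 0.87 + 0.33 + 0.35)
  = 62.5500 / 2.0100 = 31.119

31.119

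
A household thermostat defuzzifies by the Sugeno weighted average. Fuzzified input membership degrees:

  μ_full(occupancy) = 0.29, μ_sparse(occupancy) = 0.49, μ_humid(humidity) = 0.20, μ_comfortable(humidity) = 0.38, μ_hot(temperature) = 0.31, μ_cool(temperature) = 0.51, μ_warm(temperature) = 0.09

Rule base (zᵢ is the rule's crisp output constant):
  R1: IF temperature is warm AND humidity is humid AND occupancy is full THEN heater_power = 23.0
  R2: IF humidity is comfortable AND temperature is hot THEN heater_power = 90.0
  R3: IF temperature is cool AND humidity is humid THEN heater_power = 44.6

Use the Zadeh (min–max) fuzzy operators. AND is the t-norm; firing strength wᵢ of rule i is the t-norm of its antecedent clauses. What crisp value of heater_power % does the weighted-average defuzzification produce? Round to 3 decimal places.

64.817

R1 (z=23.0): warm=0.09, humid=0.20, full=0.29; AND[min(a, b)] → w = 0.09
R2 (z=90.0): comfortable=0.38, hot=0.31; AND[min(a, b)] → w = 0.31
R3 (z=44.6): cool=0.51, humid=0.20; AND[min(a, b)] → w = 0.20
Weighted average = (0.09·23.0 + 0.31·90.0 + 0.20·44.6) / (0.09 + 0.31 + 0.20)
  = 38.8900 / 0.6000 = 64.817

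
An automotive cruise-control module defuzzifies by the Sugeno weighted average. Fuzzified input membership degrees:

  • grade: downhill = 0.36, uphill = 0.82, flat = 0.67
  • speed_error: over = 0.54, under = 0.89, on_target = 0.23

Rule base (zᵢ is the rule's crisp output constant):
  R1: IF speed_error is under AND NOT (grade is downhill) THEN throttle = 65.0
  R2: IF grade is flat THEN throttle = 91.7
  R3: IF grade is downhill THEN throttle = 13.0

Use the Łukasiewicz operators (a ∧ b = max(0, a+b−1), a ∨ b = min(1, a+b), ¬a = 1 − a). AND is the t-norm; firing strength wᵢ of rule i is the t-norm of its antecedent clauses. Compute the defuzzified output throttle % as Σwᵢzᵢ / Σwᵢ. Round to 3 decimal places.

R1 (z=65.0): under=0.89, ¬downhill=1−0.36=0.64; AND[max(0, a+b−1)] → w = 0.53
R2 (z=91.7): flat=0.67 → w = 0.67
R3 (z=13.0): downhill=0.36 → w = 0.36
Weighted average = (0.53·65.0 + 0.67·91.7 + 0.36·13.0) / (0.53 + 0.67 + 0.36)
  = 100.5690 / 1.5600 = 64.467

64.467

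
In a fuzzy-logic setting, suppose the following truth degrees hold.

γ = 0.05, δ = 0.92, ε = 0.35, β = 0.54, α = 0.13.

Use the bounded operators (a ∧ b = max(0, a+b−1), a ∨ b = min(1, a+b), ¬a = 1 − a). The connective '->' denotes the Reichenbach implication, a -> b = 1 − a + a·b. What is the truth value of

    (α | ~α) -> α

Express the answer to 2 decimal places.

~α = 1 − 0.13 = 0.87
α | ~α = min(1, a+b) on (0.13, 0.87) = 1.00
(α | ~α) -> α  [Reichenbach: 1 − a + a·b] with a=1.00, b=0.13 → 0.13

0.13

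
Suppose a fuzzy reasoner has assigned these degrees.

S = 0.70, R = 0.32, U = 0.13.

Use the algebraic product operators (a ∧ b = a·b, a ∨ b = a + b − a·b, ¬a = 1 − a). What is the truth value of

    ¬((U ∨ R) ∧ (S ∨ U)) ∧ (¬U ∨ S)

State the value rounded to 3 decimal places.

0.671

U ∨ R = a + b − a·b on (0.1300, 0.3200) = 0.4084
S ∨ U = a + b − a·b on (0.7000, 0.1300) = 0.7390
(U ∨ R) ∧ (S ∨ U) = a·b on (0.4084, 0.7390) = 0.3018
¬((U ∨ R) ∧ (S ∨ U)) = 1 − 0.3018 = 0.6982
¬U = 1 − 0.1300 = 0.8700
¬U ∨ S = a + b − a·b on (0.8700, 0.7000) = 0.9610
¬((U ∨ R) ∧ (S ∨ U)) ∧ (¬U ∨ S) = a·b on (0.6982, 0.9610) = 0.6710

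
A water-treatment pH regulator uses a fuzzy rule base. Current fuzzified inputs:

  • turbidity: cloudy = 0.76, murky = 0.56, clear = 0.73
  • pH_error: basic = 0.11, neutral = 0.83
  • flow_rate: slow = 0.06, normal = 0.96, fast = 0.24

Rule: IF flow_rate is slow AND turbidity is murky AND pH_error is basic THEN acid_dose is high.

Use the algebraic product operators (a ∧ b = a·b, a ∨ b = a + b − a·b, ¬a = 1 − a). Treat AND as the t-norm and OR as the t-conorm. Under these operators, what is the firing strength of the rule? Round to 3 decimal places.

firing strength: slow=0.06, murky=0.56, basic=0.11; AND[a·b] → w = 0.0037

0.004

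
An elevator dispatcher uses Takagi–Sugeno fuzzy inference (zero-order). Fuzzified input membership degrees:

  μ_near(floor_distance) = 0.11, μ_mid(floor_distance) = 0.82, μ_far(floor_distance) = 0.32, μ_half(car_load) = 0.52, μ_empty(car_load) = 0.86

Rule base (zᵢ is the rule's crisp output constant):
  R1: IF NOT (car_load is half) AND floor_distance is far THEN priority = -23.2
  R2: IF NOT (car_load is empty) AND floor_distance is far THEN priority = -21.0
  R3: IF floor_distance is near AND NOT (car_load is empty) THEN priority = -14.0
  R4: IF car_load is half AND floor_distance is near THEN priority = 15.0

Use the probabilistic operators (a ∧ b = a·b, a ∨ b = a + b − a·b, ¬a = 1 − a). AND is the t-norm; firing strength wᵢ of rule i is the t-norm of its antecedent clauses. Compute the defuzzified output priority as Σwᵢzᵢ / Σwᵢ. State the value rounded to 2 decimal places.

-14.25

R1 (z=-23.2): ¬half=1−0.52=0.48, far=0.32; AND[a·b] → w = 0.1536
R2 (z=-21.0): ¬empty=1−0.86=0.14, far=0.32; AND[a·b] → w = 0.0448
R3 (z=-14.0): near=0.11, ¬empty=1−0.86=0.14; AND[a·b] → w = 0.0154
R4 (z=15.0): half=0.52, near=0.11; AND[a·b] → w = 0.0572
Weighted average = (0.1536·-23.2 + 0.0448·-21.0 + 0.0154·-14.0 + 0.0572·15.0) / (0.1536 + 0.0448 + 0.0154 + 0.0572)
  = -3.8619 / 0.2710 = -14.25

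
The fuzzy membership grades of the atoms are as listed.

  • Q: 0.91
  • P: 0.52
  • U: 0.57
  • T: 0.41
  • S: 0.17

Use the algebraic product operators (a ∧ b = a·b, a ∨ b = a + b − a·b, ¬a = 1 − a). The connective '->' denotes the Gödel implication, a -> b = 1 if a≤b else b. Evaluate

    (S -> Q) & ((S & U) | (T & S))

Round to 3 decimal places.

S -> Q  [Gödel: 1 if a≤b else b] with a=0.1700, b=0.9100 → 1.0000
S & U = a·b on (0.1700, 0.5700) = 0.0969
T & S = a·b on (0.4100, 0.1700) = 0.0697
(S & U) | (T & S) = a + b − a·b on (0.0969, 0.0697) = 0.1598
(S -> Q) & ((S & U) | (T & S)) = a·b on (1.0000, 0.1598) = 0.1598

0.160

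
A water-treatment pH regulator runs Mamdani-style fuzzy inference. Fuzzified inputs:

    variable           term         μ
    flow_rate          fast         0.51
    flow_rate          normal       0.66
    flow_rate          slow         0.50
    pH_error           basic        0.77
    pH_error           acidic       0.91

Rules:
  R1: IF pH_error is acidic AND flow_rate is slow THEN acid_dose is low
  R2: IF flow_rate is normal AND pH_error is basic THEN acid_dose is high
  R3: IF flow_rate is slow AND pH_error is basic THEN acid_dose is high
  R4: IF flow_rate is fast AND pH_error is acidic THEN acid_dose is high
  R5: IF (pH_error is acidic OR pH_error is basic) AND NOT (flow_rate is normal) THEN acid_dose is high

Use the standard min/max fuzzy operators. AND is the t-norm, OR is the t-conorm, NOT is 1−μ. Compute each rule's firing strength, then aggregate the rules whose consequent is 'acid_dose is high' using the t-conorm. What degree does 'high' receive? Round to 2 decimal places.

R1: acidic=0.91, slow=0.50; AND[min(a, b)] → w = 0.50
R2: normal=0.66, basic=0.77; AND[min(a, b)] → w = 0.66
R3: slow=0.50, basic=0.77; AND[min(a, b)] → w = 0.50
R4: fast=0.51, acidic=0.91; AND[min(a, b)] → w = 0.51
R5: (acidic=0.91 OR basic=0.77) = 0.91; AND[min(a, b)] with ¬normal=1−0.66=0.34 → w = 0.34
Rules with consequent 'high': {R2, R3, R4, R5} → strengths 0.66, 0.50, 0.51, 0.34
Aggregate via t-conorm [max(a, b)]: 0.66

0.66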